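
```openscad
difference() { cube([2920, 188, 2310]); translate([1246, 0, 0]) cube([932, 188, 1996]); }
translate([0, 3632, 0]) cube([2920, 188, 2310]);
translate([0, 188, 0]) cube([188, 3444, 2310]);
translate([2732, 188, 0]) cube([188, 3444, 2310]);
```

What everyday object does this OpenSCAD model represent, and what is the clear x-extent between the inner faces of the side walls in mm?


A single room. The interior width is 2544 mm.

Four walls enclosing a rectangle with a door in the front wall — a room. Outside width 2920 minus two 188 mm walls gives 2544 mm.


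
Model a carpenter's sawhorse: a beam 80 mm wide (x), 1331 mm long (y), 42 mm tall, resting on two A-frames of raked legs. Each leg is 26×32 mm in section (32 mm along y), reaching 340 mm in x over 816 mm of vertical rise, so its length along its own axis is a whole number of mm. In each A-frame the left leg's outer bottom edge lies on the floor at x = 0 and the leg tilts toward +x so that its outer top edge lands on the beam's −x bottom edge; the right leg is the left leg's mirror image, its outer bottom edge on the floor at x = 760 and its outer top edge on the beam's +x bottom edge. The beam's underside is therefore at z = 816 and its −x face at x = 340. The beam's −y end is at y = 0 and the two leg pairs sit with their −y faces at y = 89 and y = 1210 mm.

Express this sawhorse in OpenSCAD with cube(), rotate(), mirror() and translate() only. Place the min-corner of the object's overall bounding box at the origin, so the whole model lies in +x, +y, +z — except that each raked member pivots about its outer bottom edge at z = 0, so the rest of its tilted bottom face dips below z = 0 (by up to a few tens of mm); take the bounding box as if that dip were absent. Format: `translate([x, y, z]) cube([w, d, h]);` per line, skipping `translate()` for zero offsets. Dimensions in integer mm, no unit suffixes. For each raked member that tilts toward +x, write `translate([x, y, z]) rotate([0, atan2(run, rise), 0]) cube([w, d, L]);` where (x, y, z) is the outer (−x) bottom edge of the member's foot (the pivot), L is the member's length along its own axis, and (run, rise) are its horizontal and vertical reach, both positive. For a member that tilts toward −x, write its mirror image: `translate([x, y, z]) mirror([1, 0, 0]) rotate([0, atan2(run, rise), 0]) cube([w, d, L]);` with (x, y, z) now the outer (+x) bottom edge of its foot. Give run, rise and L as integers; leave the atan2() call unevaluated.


translate([340, 0, 816]) cube([80, 1331, 42]);
translate([0, 89, 0]) rotate([0, atan2(340, 816), 0]) cube([26, 32, 884]);
translate([760, 89, 0]) mirror([1, 0, 0]) rotate([0, atan2(340, 816), 0]) cube([26, 32, 884]);
translate([0, 1210, 0]) rotate([0, atan2(340, 816), 0]) cube([26, 32, 884]);
translate([760, 1210, 0]) mirror([1, 0, 0]) rotate([0, atan2(340, 816), 0]) cube([26, 32, 884]);


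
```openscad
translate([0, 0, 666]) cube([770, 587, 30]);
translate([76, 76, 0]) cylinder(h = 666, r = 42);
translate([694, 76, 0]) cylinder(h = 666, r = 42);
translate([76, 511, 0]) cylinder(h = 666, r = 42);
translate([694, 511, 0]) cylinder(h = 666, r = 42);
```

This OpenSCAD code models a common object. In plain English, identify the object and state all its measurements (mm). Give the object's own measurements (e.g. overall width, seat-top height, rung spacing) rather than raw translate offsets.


A rectangular dining table. The top is 770×587×30 mm with its upper surface at z = 696 mm. It stands on four round legs of 84 mm diameter, each leg's bounding box inset 34 mm from the nearest pair of top edges, running from the floor to the underside of the top.


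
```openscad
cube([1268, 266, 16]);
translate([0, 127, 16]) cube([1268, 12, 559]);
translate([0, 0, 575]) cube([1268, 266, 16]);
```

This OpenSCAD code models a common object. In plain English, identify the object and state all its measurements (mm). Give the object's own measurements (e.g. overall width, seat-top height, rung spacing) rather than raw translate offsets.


An I-beam lying along x, 1268 mm long. Overall section height 591 mm. Two flanges 266 mm wide (y) and 16 mm thick, one on the floor and one at the top; a web 12 mm thick runs between them, centred on the flange width.


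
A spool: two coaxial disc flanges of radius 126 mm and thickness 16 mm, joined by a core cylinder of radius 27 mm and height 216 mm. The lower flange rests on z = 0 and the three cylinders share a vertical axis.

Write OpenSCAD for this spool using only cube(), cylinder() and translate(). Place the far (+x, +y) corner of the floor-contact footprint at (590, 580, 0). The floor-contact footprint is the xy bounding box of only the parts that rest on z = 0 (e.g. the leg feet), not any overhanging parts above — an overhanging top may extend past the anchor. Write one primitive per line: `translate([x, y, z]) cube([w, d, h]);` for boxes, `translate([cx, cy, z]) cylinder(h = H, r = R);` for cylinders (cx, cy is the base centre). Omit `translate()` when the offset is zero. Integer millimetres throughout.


translate([464, 454, 0]) cylinder(h = 16, r = 126);
translate([464, 454, 16]) cylinder(h = 216, r = 27);
translate([464, 454, 232]) cylinder(h = 16, r = 126);


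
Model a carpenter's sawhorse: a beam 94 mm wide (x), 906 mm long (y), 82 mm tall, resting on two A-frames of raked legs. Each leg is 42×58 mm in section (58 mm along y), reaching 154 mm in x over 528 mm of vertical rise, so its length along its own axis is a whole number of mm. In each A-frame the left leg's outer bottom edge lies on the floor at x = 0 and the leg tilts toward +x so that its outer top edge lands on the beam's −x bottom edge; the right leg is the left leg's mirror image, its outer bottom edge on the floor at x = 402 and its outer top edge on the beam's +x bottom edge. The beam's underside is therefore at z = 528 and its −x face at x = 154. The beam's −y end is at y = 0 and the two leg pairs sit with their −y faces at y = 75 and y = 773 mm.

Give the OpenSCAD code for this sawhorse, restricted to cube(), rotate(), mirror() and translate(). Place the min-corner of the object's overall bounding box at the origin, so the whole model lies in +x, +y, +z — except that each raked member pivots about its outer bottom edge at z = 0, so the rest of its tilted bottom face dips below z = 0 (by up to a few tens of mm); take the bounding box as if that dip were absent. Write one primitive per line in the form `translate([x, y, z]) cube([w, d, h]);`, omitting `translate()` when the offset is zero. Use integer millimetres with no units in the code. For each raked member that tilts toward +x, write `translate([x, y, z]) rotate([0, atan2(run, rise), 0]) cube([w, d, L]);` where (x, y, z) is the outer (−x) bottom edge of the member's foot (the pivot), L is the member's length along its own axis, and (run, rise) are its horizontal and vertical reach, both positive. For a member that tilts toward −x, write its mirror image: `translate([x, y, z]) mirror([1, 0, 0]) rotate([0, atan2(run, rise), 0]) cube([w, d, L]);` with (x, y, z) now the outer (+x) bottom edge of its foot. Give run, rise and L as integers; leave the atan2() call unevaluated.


// leg length = √(154² + 528²) = 550
// right-leg outer foot x = 2·154 + 94 = 402
// beam min-corner = (154, 0, 528)
translate([154, 0, 528]) cube([94, 906, 82]);
translate([0, 75, 0]) rotate([0, atan2(154, 528), 0]) cube([42, 58, 550]);
translate([402, 75, 0]) mirror([1, 0, 0]) rotate([0, atan2(154, 528), 0]) cube([42, 58, 550]);
translate([0, 773, 0]) rotate([0, atan2(154, 528), 0]) cube([42, 58, 550]);
translate([402, 773, 0]) mirror([1, 0, 0]) rotate([0, atan2(154, 528), 0]) cube([42, 58, 550]);


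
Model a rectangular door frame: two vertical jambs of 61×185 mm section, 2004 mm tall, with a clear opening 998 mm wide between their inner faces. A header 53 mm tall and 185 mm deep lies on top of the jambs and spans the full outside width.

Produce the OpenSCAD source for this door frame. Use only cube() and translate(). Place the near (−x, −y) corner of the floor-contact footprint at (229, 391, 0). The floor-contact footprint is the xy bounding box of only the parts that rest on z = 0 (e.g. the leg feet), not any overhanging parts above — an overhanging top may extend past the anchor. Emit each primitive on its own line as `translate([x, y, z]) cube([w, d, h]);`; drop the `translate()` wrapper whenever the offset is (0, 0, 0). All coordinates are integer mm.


translate([229, 391, 0]) cube([61, 185, 2004]);
translate([1288, 391, 0]) cube([61, 185, 2004]);
translate([229, 391, 2004]) cube([1120, 185, 53]);


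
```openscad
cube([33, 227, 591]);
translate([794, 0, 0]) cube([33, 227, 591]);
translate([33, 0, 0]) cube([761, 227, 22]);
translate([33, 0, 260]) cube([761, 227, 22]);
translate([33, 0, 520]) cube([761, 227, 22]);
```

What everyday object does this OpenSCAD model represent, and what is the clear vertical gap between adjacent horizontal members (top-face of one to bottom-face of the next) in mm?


A bookshelf. The clear shelf gap is 238 mm.

Two tall side panels with 3 horizontal boards between them — a bookshelf. The first two shelf undersides are at z = 0 and z = 260; with shelf thickness 22, the clear gap is 260 − 0 − 22 = 238 mm.


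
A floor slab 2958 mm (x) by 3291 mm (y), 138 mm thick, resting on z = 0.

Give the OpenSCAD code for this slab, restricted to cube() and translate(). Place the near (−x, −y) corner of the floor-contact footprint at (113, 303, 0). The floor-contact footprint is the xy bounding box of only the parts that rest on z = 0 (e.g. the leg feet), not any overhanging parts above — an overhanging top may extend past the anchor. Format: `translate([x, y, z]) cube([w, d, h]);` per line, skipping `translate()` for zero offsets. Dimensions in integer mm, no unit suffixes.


translate([113, 303, 0]) cube([2958, 3291, 138]);


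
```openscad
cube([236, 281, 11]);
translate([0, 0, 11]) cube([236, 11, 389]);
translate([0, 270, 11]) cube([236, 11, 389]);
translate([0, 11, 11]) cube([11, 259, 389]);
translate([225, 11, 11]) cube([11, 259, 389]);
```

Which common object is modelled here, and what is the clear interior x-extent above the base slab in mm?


An open box. The internal width is 214 mm.

A 236×281 base slab with four walls standing on it — an open box. The base is 236 mm wide and the walls are 11 mm thick, so the internal width is 236 − 2 × 11 = 214 mm.


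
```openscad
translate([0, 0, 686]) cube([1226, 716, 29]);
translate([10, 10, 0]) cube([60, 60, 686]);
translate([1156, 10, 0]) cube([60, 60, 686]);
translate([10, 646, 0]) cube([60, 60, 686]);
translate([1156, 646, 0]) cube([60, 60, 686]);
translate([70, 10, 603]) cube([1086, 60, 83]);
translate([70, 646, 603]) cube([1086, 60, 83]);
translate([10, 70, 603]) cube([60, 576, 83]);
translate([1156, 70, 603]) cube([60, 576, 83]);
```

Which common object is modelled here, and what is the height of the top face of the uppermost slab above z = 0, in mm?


A table. The table height is 715 mm.

A 1226×716×29 slab sits at z = 686 on four 60 mm square posts — a table. The top surface is at 686 + 29 = 715 mm.


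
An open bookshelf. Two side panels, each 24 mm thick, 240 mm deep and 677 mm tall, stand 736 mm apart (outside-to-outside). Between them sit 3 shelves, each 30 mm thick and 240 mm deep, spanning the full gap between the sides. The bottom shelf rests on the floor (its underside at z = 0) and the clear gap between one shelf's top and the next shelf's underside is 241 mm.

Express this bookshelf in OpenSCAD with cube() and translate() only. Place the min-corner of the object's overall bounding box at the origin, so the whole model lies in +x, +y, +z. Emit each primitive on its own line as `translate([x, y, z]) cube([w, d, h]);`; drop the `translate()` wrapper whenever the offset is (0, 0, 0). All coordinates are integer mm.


cube([24, 240, 677]);
translate([712, 0, 0]) cube([24, 240, 677]);
translate([24, 0, 0]) cube([688, 240, 30]);
translate([24, 0, 271]) cube([688, 240, 30]);
translate([24, 0, 542]) cube([688, 240, 30]);


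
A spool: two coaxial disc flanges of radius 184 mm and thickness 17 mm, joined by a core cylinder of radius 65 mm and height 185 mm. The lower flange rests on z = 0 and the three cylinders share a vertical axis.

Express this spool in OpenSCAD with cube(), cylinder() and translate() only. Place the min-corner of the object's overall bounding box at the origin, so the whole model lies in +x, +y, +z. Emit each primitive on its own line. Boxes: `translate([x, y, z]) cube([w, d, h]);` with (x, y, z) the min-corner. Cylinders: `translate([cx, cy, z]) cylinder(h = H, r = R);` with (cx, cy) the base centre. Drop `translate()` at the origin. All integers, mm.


translate([184, 184, 0]) cylinder(h = 17, r = 184);
translate([184, 184, 17]) cylinder(h = 185, r = 65);
translate([184, 184, 202]) cylinder(h = 17, r = 184);


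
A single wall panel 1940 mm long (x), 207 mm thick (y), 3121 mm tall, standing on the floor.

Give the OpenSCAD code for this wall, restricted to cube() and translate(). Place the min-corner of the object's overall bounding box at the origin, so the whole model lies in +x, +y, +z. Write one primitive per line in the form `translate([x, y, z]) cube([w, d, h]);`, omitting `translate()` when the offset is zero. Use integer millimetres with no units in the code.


cube([1940, 207, 3121]);


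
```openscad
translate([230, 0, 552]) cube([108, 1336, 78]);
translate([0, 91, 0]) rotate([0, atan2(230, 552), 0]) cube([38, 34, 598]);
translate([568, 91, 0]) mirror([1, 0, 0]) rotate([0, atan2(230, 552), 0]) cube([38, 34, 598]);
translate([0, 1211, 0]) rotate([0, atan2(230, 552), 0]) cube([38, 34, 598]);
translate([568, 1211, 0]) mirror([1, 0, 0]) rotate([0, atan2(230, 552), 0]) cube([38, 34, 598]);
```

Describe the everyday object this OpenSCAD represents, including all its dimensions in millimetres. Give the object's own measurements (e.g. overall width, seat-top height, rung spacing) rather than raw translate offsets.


A sawhorse. A 108×1336×78 mm beam (x, y, z) sits on two A-frame leg pairs. Each pair is two raked legs of 38×34 mm section (34 mm along y) splaying symmetrically in x. Each leg rises 552 mm vertically over 230 mm of horizontal reach and is 598 mm long along its own axis. Every leg's outer bottom edge rests on the floor and its outer top edge meets a bottom edge of the beam — the left legs (tilting toward +x) meet the beam's −x bottom edge, the right legs (their mirror images, tilting toward −x) meet its +x bottom edge — so the leg tops tuck under the beam, the beam's underside is 552 mm above the floor, and the feet are 568 mm apart outside-to-outside with the beam centred between them. The two leg pairs are set in 91 mm from either end of the beam.


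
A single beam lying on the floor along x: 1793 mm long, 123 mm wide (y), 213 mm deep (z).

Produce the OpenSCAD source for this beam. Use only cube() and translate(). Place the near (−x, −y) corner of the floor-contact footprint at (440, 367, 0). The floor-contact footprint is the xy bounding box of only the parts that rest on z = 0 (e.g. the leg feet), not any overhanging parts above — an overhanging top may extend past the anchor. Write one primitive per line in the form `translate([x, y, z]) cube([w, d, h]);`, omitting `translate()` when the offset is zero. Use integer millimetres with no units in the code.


translate([440, 367, 0]) cube([1793, 123, 213]);


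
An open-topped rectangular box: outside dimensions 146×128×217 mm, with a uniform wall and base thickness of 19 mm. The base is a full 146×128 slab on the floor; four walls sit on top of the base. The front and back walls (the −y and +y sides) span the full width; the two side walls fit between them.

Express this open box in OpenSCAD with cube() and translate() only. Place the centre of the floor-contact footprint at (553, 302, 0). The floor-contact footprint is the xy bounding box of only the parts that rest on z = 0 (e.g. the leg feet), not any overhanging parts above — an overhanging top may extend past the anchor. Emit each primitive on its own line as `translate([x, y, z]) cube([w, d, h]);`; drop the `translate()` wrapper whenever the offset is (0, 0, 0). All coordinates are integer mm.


translate([480, 238, 0]) cube([146, 128, 19]);
translate([480, 238, 19]) cube([146, 19, 198]);
translate([480, 347, 19]) cube([146, 19, 198]);
translate([480, 257, 19]) cube([19, 90, 198]);
translate([607, 257, 19]) cube([19, 90, 198]);


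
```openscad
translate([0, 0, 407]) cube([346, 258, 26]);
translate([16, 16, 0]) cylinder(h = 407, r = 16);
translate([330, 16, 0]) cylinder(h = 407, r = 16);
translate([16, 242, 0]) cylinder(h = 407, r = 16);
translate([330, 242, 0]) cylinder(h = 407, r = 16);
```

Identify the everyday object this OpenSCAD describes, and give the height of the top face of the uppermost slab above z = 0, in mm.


A stool. The seat height is 433 mm.

A 346×258×26 slab at z = 407 on four corner cylinders — a stool. The seat top is 407 + 26 = 433 mm.


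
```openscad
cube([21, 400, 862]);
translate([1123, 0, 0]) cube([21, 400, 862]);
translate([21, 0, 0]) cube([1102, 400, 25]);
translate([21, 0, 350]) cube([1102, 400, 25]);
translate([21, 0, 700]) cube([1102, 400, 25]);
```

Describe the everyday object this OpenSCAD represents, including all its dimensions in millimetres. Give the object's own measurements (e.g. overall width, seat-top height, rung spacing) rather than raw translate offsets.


An open bookshelf. Two side panels, each 21 mm thick, 400 mm deep and 862 mm tall, stand 1144 mm apart (outside-to-outside). Between them sit 3 shelves, each 25 mm thick and 400 mm deep, spanning the full gap between the sides. The bottom shelf rests on the floor (its underside at z = 0) and the clear gap between one shelf's top and the next shelf's underside is 325 mm.


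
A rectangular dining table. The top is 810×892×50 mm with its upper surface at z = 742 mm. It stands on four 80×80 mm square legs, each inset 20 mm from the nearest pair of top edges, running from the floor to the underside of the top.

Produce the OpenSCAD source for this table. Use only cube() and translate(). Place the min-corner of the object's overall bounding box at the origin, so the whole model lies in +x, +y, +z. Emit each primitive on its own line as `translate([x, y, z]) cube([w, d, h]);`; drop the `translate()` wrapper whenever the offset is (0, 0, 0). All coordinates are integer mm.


translate([0, 0, 692]) cube([810, 892, 50]);
translate([20, 20, 0]) cube([80, 80, 692]);
translate([710, 20, 0]) cube([80, 80, 692]);
translate([20, 792, 0]) cube([80, 80, 692]);
translate([710, 792, 0]) cube([80, 80, 692]);


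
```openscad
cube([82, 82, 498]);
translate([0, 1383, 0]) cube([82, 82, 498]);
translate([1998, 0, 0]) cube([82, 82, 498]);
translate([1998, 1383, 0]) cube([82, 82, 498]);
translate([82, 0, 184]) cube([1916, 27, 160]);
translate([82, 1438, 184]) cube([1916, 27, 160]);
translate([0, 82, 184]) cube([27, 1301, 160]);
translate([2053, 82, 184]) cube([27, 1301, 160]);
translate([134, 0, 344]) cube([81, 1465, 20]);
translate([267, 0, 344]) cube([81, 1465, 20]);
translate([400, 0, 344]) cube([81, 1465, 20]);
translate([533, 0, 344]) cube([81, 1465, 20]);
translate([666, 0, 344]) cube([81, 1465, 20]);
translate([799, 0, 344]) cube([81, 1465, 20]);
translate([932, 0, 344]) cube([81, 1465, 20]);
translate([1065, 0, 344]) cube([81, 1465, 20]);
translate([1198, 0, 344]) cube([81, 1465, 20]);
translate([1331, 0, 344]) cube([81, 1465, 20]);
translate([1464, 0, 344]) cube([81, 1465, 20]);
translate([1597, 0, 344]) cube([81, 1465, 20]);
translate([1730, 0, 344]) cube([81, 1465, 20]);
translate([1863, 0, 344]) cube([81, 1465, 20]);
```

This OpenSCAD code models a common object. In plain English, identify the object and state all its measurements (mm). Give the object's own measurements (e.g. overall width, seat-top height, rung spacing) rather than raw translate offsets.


A bed frame 2080 mm long (x) by 1465 mm wide (y). Four 82×82 mm corner posts, 498 mm tall, at the corners of the footprint. Four rails of 27 mm thickness and 160 mm height run between adjacent posts with their undersides at z = 184 mm, their outer faces flush with the outside of the frame (the two x-running rails run between the posts' inner faces; the two y-running rails run between the posts' inner faces). 14 slats, each 81 mm wide (x) and 20 mm thick, lie across the top of the two x-running rails, running the full 1465 mm width of the frame in y; along x they sit between the end posts with a 52 mm gap after the −x posts and between neighbouring slats, leaving 54 mm before the +x posts.


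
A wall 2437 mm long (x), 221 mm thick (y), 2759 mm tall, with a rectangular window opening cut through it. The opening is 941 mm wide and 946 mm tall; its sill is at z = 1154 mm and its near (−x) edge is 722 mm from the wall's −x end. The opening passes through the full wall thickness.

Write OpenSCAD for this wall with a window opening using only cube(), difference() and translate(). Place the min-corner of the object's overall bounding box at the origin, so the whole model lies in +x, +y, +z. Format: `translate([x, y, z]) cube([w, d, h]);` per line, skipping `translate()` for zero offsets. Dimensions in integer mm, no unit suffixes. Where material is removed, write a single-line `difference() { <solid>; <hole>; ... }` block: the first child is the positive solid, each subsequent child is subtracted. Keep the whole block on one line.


difference() { cube([2437, 221, 2759]); translate([722, 0, 1154]) cube([941, 221, 946]); }


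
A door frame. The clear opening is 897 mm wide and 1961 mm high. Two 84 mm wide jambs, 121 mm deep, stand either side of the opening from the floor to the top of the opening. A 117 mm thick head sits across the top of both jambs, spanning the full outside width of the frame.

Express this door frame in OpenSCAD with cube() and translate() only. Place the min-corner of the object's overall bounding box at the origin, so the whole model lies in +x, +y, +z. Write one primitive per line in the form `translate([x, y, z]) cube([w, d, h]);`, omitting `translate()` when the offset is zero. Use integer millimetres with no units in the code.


cube([84, 121, 1961]);
translate([981, 0, 0]) cube([84, 121, 1961]);
translate([0, 0, 1961]) cube([1065, 121, 117]);


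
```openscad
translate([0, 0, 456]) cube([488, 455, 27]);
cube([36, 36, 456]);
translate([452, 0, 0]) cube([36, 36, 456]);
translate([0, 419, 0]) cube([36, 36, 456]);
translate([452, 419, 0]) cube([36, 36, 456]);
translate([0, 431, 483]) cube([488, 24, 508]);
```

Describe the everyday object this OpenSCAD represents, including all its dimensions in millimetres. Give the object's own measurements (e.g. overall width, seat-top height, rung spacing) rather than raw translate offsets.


A chair. The seat is a 488×455×27 mm slab with its top at z = 483 mm, on four 36×36 mm corner legs (flush with the seat edges, standing on z = 0). A flat backrest 24 mm thick, 508 mm tall, spans the full seat width and rises from the seat top along its +y edge, rear face flush with the rear of the seat.


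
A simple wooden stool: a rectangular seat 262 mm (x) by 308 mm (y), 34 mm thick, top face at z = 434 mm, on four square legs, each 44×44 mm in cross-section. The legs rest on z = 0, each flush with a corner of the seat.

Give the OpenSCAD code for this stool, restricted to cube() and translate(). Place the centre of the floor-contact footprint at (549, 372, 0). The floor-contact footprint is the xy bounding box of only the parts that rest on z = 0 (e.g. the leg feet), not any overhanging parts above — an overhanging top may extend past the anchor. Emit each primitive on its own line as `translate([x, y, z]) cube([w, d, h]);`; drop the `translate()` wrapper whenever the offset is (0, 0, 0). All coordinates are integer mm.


translate([418, 218, 400]) cube([262, 308, 34]);
translate([418, 218, 0]) cube([44, 44, 400]);
translate([636, 218, 0]) cube([44, 44, 400]);
translate([418, 482, 0]) cube([44, 44, 400]);
translate([636, 482, 0]) cube([44, 44, 400]);


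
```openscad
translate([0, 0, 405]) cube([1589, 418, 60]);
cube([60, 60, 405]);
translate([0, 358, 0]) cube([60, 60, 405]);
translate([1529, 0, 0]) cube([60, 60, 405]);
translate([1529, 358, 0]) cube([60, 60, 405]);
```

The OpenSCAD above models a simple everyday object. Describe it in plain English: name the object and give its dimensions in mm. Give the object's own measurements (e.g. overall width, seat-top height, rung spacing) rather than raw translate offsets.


A bench: a 1589×418 mm seat slab, 60 mm thick, top at z = 465 mm, on four 60×60 mm square legs flush with the seat corners and standing on z = 0.


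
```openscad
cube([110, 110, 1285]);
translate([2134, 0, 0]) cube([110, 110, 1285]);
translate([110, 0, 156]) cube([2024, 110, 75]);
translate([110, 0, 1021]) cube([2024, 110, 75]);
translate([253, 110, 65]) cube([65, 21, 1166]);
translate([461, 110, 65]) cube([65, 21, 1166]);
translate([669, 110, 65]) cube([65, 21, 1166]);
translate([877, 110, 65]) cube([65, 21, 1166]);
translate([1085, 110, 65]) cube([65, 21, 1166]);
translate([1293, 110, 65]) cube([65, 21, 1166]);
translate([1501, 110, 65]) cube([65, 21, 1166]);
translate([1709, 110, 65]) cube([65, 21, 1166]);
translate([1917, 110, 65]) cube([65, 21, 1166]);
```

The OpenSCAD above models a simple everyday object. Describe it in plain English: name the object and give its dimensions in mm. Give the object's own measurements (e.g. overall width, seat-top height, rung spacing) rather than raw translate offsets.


A fence section. Two 110×110 mm posts, 1285 mm tall, stand on the floor with a clear span of 2024 mm between their inner faces. Two horizontal rails of 110×75 mm section span the gap between the posts with their undersides at z = 156 mm and z = 1021 mm, flush with the posts' −y face. 9 pickets, each 65 mm wide, 21 mm thick and 1166 mm tall, are fixed to the +y face of the rails with their bottoms at z = 65 mm, spaced across the span with a 143 mm gap after the −x post and between neighbouring pickets, with 152 mm left before the +x post.


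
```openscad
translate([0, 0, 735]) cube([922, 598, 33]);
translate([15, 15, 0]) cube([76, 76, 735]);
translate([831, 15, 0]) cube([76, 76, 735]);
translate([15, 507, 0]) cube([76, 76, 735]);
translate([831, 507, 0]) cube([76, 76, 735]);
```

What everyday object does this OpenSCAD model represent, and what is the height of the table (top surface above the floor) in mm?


A table. The table height is 768 mm.

A 922×598×33 slab sits at z = 735 on four 76 mm square posts — a table. The top surface is at 735 + 33 = 768 mm.


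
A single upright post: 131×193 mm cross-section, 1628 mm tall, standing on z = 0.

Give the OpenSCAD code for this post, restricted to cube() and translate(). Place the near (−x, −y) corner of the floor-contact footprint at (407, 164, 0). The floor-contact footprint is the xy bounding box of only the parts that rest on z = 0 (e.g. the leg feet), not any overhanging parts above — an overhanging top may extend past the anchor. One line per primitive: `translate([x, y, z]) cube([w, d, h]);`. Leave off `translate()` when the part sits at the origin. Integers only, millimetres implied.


translate([407, 164, 0]) cube([131, 193, 1628]);


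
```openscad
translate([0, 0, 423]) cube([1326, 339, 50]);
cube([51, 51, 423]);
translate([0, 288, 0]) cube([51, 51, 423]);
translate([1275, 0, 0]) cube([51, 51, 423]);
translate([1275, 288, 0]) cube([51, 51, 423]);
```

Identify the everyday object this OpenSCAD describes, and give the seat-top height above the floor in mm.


A bench. The seat-top height is 473 mm.

A long slab on four corner posts — a bench. The slab sits at z = 423 with thickness 50, so the top is 423 + 50 = 473 mm.


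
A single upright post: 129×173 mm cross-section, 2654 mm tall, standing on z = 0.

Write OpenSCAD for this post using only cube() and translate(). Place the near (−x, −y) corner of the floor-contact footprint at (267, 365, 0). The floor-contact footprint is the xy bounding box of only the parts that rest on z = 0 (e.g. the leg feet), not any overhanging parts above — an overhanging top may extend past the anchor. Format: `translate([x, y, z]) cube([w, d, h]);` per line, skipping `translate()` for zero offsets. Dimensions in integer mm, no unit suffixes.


translate([267, 365, 0]) cube([129, 173, 2654]);


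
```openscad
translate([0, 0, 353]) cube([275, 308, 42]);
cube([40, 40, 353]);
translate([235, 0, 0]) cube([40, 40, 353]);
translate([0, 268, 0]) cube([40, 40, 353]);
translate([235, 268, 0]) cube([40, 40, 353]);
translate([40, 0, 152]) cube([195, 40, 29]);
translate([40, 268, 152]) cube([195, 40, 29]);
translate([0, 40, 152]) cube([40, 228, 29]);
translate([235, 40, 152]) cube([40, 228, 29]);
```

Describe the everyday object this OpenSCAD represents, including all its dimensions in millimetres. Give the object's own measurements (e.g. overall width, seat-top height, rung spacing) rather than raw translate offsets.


A four-legged stool. The seat is a 275×308×42 mm slab whose top surface is at z = 395 mm; four square legs, each 40×40 mm in cross-section, run from the floor (z = 0) to the underside of the seat, each flush with a corner of the seat. Four stretchers, 40 mm wide and 29 mm tall, connect adjacent legs with their undersides at z = 152 mm, each running between the inner faces of the legs it joins and aligned with the legs' outer faces on the other axis.


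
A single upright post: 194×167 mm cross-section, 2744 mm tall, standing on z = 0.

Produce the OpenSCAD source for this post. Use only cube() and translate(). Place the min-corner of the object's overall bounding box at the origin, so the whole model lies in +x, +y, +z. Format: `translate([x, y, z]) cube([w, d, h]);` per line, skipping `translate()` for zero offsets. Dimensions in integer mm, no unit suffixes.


cube([194, 167, 2744]);


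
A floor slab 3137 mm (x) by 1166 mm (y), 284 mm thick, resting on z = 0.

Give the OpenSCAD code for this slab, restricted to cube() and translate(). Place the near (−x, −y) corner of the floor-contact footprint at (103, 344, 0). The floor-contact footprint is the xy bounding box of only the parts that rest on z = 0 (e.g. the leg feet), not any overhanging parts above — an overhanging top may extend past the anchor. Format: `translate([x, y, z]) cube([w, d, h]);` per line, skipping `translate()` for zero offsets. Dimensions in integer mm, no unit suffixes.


translate([103, 344, 0]) cube([3137, 1166, 284]);


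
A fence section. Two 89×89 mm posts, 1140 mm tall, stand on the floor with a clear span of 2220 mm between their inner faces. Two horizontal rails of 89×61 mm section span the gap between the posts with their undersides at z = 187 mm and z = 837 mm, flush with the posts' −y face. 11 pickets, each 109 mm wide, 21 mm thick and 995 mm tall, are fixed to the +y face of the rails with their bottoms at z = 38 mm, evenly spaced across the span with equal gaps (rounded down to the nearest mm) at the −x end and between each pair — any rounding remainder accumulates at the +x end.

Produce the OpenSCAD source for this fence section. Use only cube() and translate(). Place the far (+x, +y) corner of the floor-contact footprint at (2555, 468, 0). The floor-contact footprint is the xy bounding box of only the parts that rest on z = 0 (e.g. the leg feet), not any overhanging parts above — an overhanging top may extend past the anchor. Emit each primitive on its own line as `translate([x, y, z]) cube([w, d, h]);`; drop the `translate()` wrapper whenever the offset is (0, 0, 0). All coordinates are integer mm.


translate([157, 379, 0]) cube([89, 89, 1140]);
translate([2466, 379, 0]) cube([89, 89, 1140]);
translate([246, 379, 187]) cube([2220, 89, 61]);
translate([246, 379, 837]) cube([2220, 89, 61]);
translate([331, 468, 38]) cube([109, 21, 995]);
translate([525, 468, 38]) cube([109, 21, 995]);
translate([719, 468, 38]) cube([109, 21, 995]);
translate([913, 468, 38]) cube([109, 21, 995]);
translate([1107, 468, 38]) cube([109, 21, 995]);
translate([1301, 468, 38]) cube([109, 21, 995]);
translate([1495, 468, 38]) cube([109, 21, 995]);
translate([1689, 468, 38]) cube([109, 21, 995]);
translate([1883, 468, 38]) cube([109, 21, 995]);
translate([2077, 468, 38]) cube([109, 21, 995]);
translate([2271, 468, 38]) cube([109, 21, 995]);


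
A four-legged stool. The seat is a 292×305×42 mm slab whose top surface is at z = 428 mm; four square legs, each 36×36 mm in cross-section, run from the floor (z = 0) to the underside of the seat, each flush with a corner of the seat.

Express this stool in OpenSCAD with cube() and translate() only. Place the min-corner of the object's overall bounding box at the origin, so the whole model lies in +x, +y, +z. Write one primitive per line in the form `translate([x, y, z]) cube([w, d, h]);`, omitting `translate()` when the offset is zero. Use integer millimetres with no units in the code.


translate([0, 0, 386]) cube([292, 305, 42]);
cube([36, 36, 386]);
translate([256, 0, 0]) cube([36, 36, 386]);
translate([0, 269, 0]) cube([36, 36, 386]);
translate([256, 269, 0]) cube([36, 36, 386]);


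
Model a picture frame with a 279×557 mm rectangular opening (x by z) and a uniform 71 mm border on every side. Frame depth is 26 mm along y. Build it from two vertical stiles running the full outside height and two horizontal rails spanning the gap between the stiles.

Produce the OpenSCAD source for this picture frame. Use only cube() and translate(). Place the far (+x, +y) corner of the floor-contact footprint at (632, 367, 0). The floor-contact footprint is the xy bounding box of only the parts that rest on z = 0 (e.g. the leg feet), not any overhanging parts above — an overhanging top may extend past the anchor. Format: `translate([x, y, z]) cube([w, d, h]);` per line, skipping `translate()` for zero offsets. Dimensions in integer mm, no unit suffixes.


translate([211, 341, 0]) cube([71, 26, 699]);
translate([561, 341, 0]) cube([71, 26, 699]);
translate([282, 341, 0]) cube([279, 26, 71]);
translate([282, 341, 628]) cube([279, 26, 71]);


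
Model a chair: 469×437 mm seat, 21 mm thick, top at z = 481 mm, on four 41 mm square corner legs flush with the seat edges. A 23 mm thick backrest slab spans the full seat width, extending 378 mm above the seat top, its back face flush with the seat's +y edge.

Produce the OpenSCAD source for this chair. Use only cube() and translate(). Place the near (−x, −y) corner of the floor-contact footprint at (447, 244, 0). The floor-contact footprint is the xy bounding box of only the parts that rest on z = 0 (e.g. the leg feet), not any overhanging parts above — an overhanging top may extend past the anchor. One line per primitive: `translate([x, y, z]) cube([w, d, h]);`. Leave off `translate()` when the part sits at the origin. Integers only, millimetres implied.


// leg_h = 481 - 21 = 460
translate([447, 244, 460]) cube([469, 437, 21]);
translate([447, 244, 0]) cube([41, 41, 460]);
translate([875, 244, 0]) cube([41, 41, 460]);
translate([447, 640, 0]) cube([41, 41, 460]);
translate([875, 640, 0]) cube([41, 41, 460]);
translate([447, 658, 481]) cube([469, 23, 378]);


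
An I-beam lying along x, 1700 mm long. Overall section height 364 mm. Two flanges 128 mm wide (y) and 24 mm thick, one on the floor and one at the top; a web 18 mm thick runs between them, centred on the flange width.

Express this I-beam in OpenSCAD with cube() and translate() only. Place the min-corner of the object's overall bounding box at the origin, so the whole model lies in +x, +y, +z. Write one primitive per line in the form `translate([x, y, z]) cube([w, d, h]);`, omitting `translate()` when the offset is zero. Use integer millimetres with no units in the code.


cube([1700, 128, 24]);
translate([0, 55, 24]) cube([1700, 18, 316]);
translate([0, 0, 340]) cube([1700, 128, 24]);


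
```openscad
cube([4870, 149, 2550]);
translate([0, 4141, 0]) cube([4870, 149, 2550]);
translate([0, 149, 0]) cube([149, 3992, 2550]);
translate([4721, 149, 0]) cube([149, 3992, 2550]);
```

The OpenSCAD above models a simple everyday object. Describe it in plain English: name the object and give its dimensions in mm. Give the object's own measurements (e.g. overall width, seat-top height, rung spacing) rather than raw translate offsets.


The wall frame of a small rectangular building: four walls, each 2550 mm tall and 149 mm thick, enclosing a footprint 4870 mm (x) by 4290 mm (y) outside-to-outside, with no floor or roof. The front and back walls (the −y and +y sides) span the full width; the two side walls fit between them.


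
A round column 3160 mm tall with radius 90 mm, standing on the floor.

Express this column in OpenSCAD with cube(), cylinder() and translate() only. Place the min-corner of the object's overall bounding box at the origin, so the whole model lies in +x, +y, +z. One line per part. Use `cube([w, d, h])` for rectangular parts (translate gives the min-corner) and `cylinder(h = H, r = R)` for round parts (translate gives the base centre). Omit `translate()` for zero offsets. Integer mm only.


translate([90, 90, 0]) cylinder(h = 3160, r = 90);


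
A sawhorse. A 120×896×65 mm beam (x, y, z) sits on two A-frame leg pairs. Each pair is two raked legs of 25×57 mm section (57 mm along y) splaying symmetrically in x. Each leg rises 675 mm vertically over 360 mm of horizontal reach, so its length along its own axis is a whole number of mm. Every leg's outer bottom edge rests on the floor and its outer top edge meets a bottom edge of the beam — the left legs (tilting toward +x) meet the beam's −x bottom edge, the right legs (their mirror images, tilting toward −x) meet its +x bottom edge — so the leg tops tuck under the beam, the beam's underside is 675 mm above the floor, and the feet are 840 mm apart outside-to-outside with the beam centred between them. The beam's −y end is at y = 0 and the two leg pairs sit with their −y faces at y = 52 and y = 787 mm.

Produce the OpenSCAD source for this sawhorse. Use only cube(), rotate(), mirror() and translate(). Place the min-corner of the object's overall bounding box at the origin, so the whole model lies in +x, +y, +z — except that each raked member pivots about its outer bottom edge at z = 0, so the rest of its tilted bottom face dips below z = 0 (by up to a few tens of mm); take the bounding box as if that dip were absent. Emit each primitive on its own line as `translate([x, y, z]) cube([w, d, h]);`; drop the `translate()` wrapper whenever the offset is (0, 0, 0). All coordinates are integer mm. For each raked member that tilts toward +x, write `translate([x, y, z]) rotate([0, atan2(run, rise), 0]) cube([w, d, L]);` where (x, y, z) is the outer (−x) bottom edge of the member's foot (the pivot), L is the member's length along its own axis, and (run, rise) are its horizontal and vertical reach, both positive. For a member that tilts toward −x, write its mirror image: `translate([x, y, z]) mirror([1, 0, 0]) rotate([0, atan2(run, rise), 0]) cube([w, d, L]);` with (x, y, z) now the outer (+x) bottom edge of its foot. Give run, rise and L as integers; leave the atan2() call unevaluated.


translate([360, 0, 675]) cube([120, 896, 65]);
translate([0, 52, 0]) rotate([0, atan2(360, 675), 0]) cube([25, 57, 765]);
translate([840, 52, 0]) mirror([1, 0, 0]) rotate([0, atan2(360, 675), 0]) cube([25, 57, 765]);
translate([0, 787, 0]) rotate([0, atan2(360, 675), 0]) cube([25, 57, 765]);
translate([840, 787, 0]) mirror([1, 0, 0]) rotate([0, atan2(360, 675), 0]) cube([25, 57, 765]);


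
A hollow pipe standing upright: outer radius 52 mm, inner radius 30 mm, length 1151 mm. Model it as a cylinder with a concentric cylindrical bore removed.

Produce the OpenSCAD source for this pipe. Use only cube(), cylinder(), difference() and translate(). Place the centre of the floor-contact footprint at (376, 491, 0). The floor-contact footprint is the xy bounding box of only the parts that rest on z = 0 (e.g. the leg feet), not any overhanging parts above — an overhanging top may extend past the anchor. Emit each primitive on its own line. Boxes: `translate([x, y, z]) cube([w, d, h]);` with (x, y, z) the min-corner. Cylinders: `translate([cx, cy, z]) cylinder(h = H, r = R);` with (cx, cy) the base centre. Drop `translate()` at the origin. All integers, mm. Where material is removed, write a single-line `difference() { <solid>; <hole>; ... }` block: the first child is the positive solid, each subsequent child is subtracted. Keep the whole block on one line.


difference() { translate([376, 491, 0]) cylinder(h = 1151, r = 52); translate([376, 491, 0]) cylinder(h = 1151, r = 30); }
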